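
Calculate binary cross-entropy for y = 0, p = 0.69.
L = 1.171

L = -0·log(0.69) - 1·log(0.31) = -log(0.31) = 1.171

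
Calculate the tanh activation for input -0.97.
-0.7487

tanh(-0.97) = (e^(-0.97) - e^(0.97))/(e^(-0.97) + e^(0.97)) = -0.7487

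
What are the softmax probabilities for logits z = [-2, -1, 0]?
p = [0.09, 0.2447, 0.6652]

exp(z) = [0.1353, 0.3679, 1]
Sum = 1.503
p = [0.09, 0.2447, 0.6652]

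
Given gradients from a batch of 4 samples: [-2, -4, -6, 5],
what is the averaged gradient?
Average gradient = -1.75

Average = (1/4)(-2 + -4 + -6 + 5) = -7/4 = -1.75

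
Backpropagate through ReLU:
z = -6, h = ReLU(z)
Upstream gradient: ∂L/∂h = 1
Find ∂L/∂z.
∂L/∂z = 0

h = ReLU(-6) = 0
Since z < 0: ∂h/∂z = 0
∂L/∂z = ∂L/∂h · ∂h/∂z = 1 × 0 = 0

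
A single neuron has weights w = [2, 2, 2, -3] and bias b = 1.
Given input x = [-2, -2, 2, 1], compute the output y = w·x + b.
y = -6

y = (2)(-2) + (2)(-2) + (2)(2) + (-3)(1) + 1 = -6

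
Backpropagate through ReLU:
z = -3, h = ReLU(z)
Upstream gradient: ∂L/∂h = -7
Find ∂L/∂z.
∂L/∂z = 0

h = ReLU(-3) = 0
Since z < 0: ∂h/∂z = 0
∂L/∂z = ∂L/∂h · ∂h/∂z = -7 × 0 = 0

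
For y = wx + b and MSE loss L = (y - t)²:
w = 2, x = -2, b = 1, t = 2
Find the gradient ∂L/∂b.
∂L/∂b = -10

y = wx + b = (2)(-2) + 1 = -3
∂L/∂y = 2(y - t) = 2(-3 - 2) = -10
∂y/∂b = 1
∂L/∂b = ∂L/∂y · ∂y/∂b = -10 × 1 = -10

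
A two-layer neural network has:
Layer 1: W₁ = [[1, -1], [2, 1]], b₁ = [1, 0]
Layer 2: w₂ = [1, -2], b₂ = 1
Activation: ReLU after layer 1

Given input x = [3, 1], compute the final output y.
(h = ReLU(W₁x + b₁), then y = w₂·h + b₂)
y = -10

Layer 1 pre-activation: z₁ = [3, 7]
After ReLU: h = [3, 7]
Layer 2 output: y = 1×3 + -2×7 + 1 = -10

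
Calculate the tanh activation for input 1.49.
0.9033

tanh(1.49) = (e^(1.49) - e^(-1.49))/(e^(1.49) + e^(-1.49)) = 0.9033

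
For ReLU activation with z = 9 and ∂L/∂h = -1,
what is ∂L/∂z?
∂L/∂z = -1

h = ReLU(9) = 9
Since z > 0: ∂h/∂z = 1
∂L/∂z = ∂L/∂h · ∂h/∂z = -1 × 1 = -1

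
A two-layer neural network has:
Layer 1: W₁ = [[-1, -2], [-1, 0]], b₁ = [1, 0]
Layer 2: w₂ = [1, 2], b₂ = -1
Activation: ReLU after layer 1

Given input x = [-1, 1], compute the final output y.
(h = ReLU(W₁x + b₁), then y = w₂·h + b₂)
y = 1

Layer 1 pre-activation: z₁ = [0, 1]
After ReLU: h = [0, 1]
Layer 2 output: y = 1×0 + 2×1 + -1 = 1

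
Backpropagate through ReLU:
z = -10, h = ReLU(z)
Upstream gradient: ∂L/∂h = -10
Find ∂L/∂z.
∂L/∂z = 0

h = ReLU(-10) = 0
Since z < 0: ∂h/∂z = 0
∂L/∂z = ∂L/∂h · ∂h/∂z = -10 × 0 = 0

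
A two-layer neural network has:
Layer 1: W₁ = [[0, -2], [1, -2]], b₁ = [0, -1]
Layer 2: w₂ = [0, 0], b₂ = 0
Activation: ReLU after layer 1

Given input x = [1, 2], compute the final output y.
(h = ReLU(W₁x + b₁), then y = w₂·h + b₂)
y = 0

Layer 1 pre-activation: z₁ = [-4, -4]
After ReLU: h = [0, 0]
Layer 2 output: y = 0×0 + 0×0 + 0 = 0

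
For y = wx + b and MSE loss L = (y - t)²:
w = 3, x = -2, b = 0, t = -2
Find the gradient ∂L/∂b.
∂L/∂b = -8

y = wx + b = (3)(-2) + 0 = -6
∂L/∂y = 2(y - t) = 2(-6 - -2) = -8
∂y/∂b = 1
∂L/∂b = ∂L/∂y · ∂y/∂b = -8 × 1 = -8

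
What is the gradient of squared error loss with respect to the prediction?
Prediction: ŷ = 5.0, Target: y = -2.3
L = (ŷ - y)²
∂L/∂ŷ = 14.6

∂L/∂ŷ = 2(ŷ - y) = 2(5.0 - -2.3) = 2(7.3) = 14.6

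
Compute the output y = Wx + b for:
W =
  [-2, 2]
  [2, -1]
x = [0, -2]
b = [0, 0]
y = [-4, 2]

Wx = [-2×0 + 2×-2, 2×0 + -1×-2]
   = [-4, 2]
y = Wx + b = [-4 + 0, 2 + 0] = [-4, 2]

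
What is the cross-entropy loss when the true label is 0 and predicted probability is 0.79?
L = 1.561

L = -0·log(0.79) - 1·log(0.21) = -log(0.21) = 1.561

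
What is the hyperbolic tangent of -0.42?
-0.3969

tanh(-0.42) = (e^(-0.42) - e^(0.42))/(e^(-0.42) + e^(0.42)) = -0.3969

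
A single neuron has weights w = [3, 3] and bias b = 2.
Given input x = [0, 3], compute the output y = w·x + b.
y = 11

y = (3)(0) + (3)(3) + 2 = 11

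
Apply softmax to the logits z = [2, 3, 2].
p = [0.2119, 0.5761, 0.2119]

exp(z) = [7.389, 20.09, 7.389]
Sum = 34.86
p = [0.2119, 0.5761, 0.2119]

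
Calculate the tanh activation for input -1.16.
-0.821

tanh(-1.16) = (e^(-1.16) - e^(1.16))/(e^(-1.16) + e^(1.16)) = -0.821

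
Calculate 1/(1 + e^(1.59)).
0.1694

sigmoid(-1.59) = 1/(1 + e^(1.59)) = 1/(1 + 4.904) = 0.1694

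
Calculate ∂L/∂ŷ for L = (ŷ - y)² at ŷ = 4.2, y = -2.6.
∂L/∂ŷ = 13.6

∂L/∂ŷ = 2(ŷ - y) = 2(4.2 - -2.6) = 2(6.8) = 13.6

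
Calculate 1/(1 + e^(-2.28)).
0.9072

sigmoid(2.28) = 1/(1 + e^(-2.28)) = 1/(1 + 0.1023) = 0.9072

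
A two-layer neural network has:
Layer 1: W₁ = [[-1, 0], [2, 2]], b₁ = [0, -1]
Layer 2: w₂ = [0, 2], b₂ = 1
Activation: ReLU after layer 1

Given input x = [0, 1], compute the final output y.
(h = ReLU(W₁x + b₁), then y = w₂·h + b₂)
y = 3

Layer 1 pre-activation: z₁ = [0, 1]
After ReLU: h = [0, 1]
Layer 2 output: y = 0×0 + 2×1 + 1 = 3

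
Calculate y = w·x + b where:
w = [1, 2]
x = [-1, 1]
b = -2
y = -1

y = (1)(-1) + (2)(1) + -2 = -1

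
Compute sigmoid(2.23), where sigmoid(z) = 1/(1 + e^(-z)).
0.9029

sigmoid(2.23) = 1/(1 + e^(-2.23)) = 1/(1 + 0.1075) = 0.9029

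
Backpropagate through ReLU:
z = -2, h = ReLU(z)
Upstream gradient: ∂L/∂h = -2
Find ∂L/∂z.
∂L/∂z = 0

h = ReLU(-2) = 0
Since z < 0: ∂h/∂z = 0
∂L/∂z = ∂L/∂h · ∂h/∂z = -2 × 0 = 0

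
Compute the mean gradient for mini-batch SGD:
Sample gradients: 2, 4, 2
Average gradient = 2.667

Average = (1/3)(2 + 4 + 2) = 8/3 = 2.667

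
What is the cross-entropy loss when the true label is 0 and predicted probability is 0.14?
L = 0.1508

L = -0·log(0.14) - 1·log(0.86) = -log(0.86) = 0.1508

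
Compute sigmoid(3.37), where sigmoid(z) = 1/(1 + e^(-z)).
0.9668

sigmoid(3.37) = 1/(1 + e^(-3.37)) = 1/(1 + 0.03439) = 0.9668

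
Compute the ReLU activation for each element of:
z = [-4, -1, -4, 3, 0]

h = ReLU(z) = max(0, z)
h = [0, 0, 0, 3, 0]

ReLU applied element-wise: max(0,-4)=0, max(0,-1)=0, max(0,-4)=0, max(0,3)=3, max(0,0)=0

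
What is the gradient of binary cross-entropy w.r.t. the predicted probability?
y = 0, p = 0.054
∂L/∂p = 1.057

∂L/∂p = -y/p + (1-y)/(1-p) = 0 + 1/0.946 = 1.057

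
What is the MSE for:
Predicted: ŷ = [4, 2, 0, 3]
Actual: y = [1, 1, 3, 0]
MSE = 7

MSE = (1/4)((4-1)² + (2-1)² + (0-3)² + (3-0)²) = (1/4)(9 + 1 + 9 + 9) = 7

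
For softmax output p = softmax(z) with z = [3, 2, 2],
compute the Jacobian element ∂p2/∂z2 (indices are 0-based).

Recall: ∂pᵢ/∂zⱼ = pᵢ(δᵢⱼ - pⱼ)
∂p2/∂z2 = 0.167

p = softmax(z) = [0.5761, 0.2119, 0.2119]
p2 = 0.2119

∂p2/∂z2 = p2(1 - p2) = 0.2119 × (1 - 0.2119) = 0.167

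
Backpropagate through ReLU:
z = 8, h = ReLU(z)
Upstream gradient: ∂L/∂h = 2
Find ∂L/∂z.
∂L/∂z = 2

h = ReLU(8) = 8
Since z > 0: ∂h/∂z = 1
∂L/∂z = ∂L/∂h · ∂h/∂z = 2 × 1 = 2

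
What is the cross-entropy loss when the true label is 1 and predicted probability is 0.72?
L = 0.3285

L = -1·log(0.72) - 0·log(0.28) = -log(0.72) = 0.3285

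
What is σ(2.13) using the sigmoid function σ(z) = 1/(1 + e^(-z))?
0.8938

sigmoid(2.13) = 1/(1 + e^(-2.13)) = 1/(1 + 0.1188) = 0.8938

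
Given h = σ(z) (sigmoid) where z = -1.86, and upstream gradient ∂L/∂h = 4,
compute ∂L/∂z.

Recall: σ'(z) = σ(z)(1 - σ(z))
∂L/∂z = 0.4662

σ(-1.86) = 0.1347
σ'(-1.86) = σ(-1.86)(1 - σ(-1.86)) = 0.1347 × 0.8653 = 0.1166
∂L/∂z = ∂L/∂h · σ'(z) = 4 × 0.1166 = 0.4662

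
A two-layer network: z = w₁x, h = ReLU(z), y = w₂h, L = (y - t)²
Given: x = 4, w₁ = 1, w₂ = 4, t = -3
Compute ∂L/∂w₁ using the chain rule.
∂L/∂w₁ = 608

Forward pass:
z = w₁x = 1×4 = 4
h = ReLU(4) = 4
y = w₂h = 4×4 = 16

Backward pass:
∂L/∂y = 2(y - t) = 2(16 - -3) = 38
∂y/∂h = w₂ = 4
∂h/∂z = 1 (ReLU derivative)
∂z/∂w₁ = x = 4

∂L/∂w₁ = 38 × 4 × 1 × 4 = 608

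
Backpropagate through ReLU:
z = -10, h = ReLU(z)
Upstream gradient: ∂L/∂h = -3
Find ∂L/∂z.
∂L/∂z = 0

h = ReLU(-10) = 0
Since z < 0: ∂h/∂z = 0
∂L/∂z = ∂L/∂h · ∂h/∂z = -3 × 0 = 0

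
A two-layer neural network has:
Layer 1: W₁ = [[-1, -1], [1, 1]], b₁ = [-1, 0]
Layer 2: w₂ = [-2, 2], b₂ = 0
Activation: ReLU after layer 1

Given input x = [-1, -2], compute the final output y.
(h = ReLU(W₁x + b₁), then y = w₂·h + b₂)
y = -4

Layer 1 pre-activation: z₁ = [2, -3]
After ReLU: h = [2, 0]
Layer 2 output: y = -2×2 + 2×0 + 0 = -4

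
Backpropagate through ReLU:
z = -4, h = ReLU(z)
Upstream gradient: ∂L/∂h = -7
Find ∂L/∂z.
∂L/∂z = 0

h = ReLU(-4) = 0
Since z < 0: ∂h/∂z = 0
∂L/∂z = ∂L/∂h · ∂h/∂z = -7 × 0 = 0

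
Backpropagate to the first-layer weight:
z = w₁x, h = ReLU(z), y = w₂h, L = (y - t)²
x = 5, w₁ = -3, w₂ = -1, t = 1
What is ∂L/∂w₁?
∂L/∂w₁ = 0

Forward pass:
z = w₁x = -3×5 = -15
h = ReLU(-15) = 0
y = w₂h = -1×0 = 0

Backward pass:
∂L/∂y = 2(y - t) = 2(0 - 1) = -2
∂y/∂h = w₂ = -1
∂h/∂z = 0 (ReLU derivative)
∂z/∂w₁ = x = 5

∂L/∂w₁ = -2 × -1 × 0 × 5 = 0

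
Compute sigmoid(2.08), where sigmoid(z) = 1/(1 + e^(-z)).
0.8889

sigmoid(2.08) = 1/(1 + e^(-2.08)) = 1/(1 + 0.1249) = 0.8889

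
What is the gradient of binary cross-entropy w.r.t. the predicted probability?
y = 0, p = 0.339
∂L/∂p = 1.513

∂L/∂p = -y/p + (1-y)/(1-p) = 0 + 1/0.661 = 1.513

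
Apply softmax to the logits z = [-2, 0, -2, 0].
p = [0.0596, 0.4404, 0.0596, 0.4404]

exp(z) = [0.1353, 1, 0.1353, 1]
Sum = 2.271
p = [0.0596, 0.4404, 0.0596, 0.4404]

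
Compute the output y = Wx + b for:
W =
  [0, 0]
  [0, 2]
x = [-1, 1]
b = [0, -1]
y = [0, 1]

Wx = [0×-1 + 0×1, 0×-1 + 2×1]
   = [0, 2]
y = Wx + b = [0 + 0, 2 + -1] = [0, 1]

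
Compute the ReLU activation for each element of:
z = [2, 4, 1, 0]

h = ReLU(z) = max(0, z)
h = [2, 4, 1, 0]

ReLU applied element-wise: max(0,2)=2, max(0,4)=4, max(0,1)=1, max(0,0)=0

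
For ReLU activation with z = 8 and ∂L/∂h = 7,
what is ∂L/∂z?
∂L/∂z = 7

h = ReLU(8) = 8
Since z > 0: ∂h/∂z = 1
∂L/∂z = ∂L/∂h · ∂h/∂z = 7 × 1 = 7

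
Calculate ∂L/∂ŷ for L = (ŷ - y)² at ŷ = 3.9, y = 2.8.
∂L/∂ŷ = 2.2

∂L/∂ŷ = 2(ŷ - y) = 2(3.9 - 2.8) = 2(1.1) = 2.2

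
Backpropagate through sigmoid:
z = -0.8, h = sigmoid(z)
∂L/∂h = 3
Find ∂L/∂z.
∂L/∂z = 0.6417

σ(-0.8) = 0.31
σ'(-0.8) = σ(-0.8)(1 - σ(-0.8)) = 0.31 × 0.69 = 0.2139
∂L/∂z = ∂L/∂h · σ'(z) = 3 × 0.2139 = 0.6417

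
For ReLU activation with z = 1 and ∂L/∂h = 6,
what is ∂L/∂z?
∂L/∂z = 6

h = ReLU(1) = 1
Since z > 0: ∂h/∂z = 1
∂L/∂z = ∂L/∂h · ∂h/∂z = 6 × 1 = 6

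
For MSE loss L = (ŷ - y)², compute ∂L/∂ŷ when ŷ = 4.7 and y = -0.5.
∂L/∂ŷ = 10.4

∂L/∂ŷ = 2(ŷ - y) = 2(4.7 - -0.5) = 2(5.2) = 10.4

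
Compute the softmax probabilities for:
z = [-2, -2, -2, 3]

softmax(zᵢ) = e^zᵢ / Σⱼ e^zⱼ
p = [0.0066, 0.0066, 0.0066, 0.9802]

exp(z) = [0.1353, 0.1353, 0.1353, 20.09]
Sum = 20.49
p = [0.0066, 0.0066, 0.0066, 0.9802]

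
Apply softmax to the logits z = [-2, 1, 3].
p = [0.0059, 0.1185, 0.8756]

exp(z) = [0.1353, 2.718, 20.09]
Sum = 22.94
p = [0.0059, 0.1185, 0.8756]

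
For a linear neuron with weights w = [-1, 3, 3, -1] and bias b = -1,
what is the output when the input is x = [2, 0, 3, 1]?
y = 5

y = (-1)(2) + (3)(0) + (3)(3) + (-1)(1) + -1 = 5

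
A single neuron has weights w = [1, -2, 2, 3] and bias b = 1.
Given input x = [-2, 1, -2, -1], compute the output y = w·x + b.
y = -10

y = (1)(-2) + (-2)(1) + (2)(-2) + (3)(-1) + 1 = -10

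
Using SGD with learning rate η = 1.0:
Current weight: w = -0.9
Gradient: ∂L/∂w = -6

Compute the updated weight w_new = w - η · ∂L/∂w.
w_new = 5.1

w_new = w - η·∂L/∂w = -0.9 - 1.0×(-6) = -0.9 - (-6) = 5.1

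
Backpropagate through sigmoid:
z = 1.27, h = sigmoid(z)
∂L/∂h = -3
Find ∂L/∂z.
∂L/∂z = -0.5136

σ(1.27) = 0.7807
σ'(1.27) = σ(1.27)(1 - σ(1.27)) = 0.7807 × 0.2193 = 0.1712
∂L/∂z = ∂L/∂h · σ'(z) = -3 × 0.1712 = -0.5136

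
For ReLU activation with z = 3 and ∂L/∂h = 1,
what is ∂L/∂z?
∂L/∂z = 1

h = ReLU(3) = 3
Since z > 0: ∂h/∂z = 1
∂L/∂z = ∂L/∂h · ∂h/∂z = 1 × 1 = 1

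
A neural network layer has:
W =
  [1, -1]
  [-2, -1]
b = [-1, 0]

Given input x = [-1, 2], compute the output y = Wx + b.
y = [-4, 0]

Wx = [1×-1 + -1×2, -2×-1 + -1×2]
   = [-3, 0]
y = Wx + b = [-3 + -1, 0 + 0] = [-4, 0]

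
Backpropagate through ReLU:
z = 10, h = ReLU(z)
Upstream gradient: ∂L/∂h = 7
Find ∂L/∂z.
∂L/∂z = 7

h = ReLU(10) = 10
Since z > 0: ∂h/∂z = 1
∂L/∂z = ∂L/∂h · ∂h/∂z = 7 × 1 = 7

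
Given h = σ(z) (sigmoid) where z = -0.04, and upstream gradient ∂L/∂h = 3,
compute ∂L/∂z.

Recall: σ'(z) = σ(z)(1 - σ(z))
∂L/∂z = 0.7497

σ(-0.04) = 0.49
σ'(-0.04) = σ(-0.04)(1 - σ(-0.04)) = 0.49 × 0.51 = 0.2499
∂L/∂z = ∂L/∂h · σ'(z) = 3 × 0.2499 = 0.7497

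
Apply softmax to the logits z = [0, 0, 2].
p = [0.1065, 0.1065, 0.787]

exp(z) = [1, 1, 7.389]
Sum = 9.389
p = [0.1065, 0.1065, 0.787]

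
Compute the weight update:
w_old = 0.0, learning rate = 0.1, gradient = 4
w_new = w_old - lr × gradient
w_new = -0.4

w_new = w - η·∂L/∂w = 0.0 - 0.1×(4) = 0.0 - (0.4) = -0.4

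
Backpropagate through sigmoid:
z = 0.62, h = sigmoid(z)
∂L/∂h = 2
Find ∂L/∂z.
∂L/∂z = 0.4549

σ(0.62) = 0.6502
σ'(0.62) = σ(0.62)(1 - σ(0.62)) = 0.6502 × 0.3498 = 0.2274
∂L/∂z = ∂L/∂h · σ'(z) = 2 × 0.2274 = 0.4549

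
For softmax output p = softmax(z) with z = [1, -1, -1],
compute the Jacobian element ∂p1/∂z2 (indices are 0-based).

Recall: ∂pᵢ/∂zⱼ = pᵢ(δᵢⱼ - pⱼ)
∂p1/∂z2 = -0.01134

p = softmax(z) = [0.787, 0.1065, 0.1065]
p1 = 0.1065, p2 = 0.1065

∂p1/∂z2 = -p1 × p2 = -0.1065 × 0.1065 = -0.01134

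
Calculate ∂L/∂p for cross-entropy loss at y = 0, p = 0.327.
∂L/∂p = 1.486

∂L/∂p = -y/p + (1-y)/(1-p) = 0 + 1/0.673 = 1.486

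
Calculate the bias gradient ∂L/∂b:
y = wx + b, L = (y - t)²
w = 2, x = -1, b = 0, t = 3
∂L/∂b = -10

y = wx + b = (2)(-1) + 0 = -2
∂L/∂y = 2(y - t) = 2(-2 - 3) = -10
∂y/∂b = 1
∂L/∂b = ∂L/∂y · ∂y/∂b = -10 × 1 = -10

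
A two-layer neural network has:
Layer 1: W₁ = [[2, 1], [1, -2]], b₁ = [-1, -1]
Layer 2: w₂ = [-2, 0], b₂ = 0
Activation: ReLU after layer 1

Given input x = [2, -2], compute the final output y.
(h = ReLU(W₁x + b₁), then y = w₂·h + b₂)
y = -2

Layer 1 pre-activation: z₁ = [1, 5]
After ReLU: h = [1, 5]
Layer 2 output: y = -2×1 + 0×5 + 0 = -2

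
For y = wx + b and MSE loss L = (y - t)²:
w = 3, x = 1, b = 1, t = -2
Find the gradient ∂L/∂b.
∂L/∂b = 12

y = wx + b = (3)(1) + 1 = 4
∂L/∂y = 2(y - t) = 2(4 - -2) = 12
∂y/∂b = 1
∂L/∂b = ∂L/∂y · ∂y/∂b = 12 × 1 = 12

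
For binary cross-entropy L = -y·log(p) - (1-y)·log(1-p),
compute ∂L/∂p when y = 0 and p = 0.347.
∂L/∂p = 1.531

∂L/∂p = -y/p + (1-y)/(1-p) = 0 + 1/0.653 = 1.531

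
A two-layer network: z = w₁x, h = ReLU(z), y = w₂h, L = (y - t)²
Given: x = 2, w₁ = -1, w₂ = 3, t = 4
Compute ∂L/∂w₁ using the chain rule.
∂L/∂w₁ = 0

Forward pass:
z = w₁x = -1×2 = -2
h = ReLU(-2) = 0
y = w₂h = 3×0 = 0

Backward pass:
∂L/∂y = 2(y - t) = 2(0 - 4) = -8
∂y/∂h = w₂ = 3
∂h/∂z = 0 (ReLU derivative)
∂z/∂w₁ = x = 2

∂L/∂w₁ = -8 × 3 × 0 × 2 = 0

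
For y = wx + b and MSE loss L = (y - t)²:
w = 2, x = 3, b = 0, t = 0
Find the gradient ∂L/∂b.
∂L/∂b = 12

y = wx + b = (2)(3) + 0 = 6
∂L/∂y = 2(y - t) = 2(6 - 0) = 12
∂y/∂b = 1
∂L/∂b = ∂L/∂y · ∂y/∂b = 12 × 1 = 12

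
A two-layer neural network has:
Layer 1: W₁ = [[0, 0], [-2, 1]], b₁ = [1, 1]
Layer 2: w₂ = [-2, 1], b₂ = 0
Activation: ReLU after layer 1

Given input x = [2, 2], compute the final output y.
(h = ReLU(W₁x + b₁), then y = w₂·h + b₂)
y = -2

Layer 1 pre-activation: z₁ = [1, -1]
After ReLU: h = [1, 0]
Layer 2 output: y = -2×1 + 1×0 + 0 = -2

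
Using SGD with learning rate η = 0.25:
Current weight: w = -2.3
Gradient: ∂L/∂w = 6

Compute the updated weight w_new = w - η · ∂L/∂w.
w_new = -3.8

w_new = w - η·∂L/∂w = -2.3 - 0.25×(6) = -2.3 - (1.5) = -3.8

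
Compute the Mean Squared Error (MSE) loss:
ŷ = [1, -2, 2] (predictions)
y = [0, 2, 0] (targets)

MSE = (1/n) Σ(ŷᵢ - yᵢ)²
MSE = 7

MSE = (1/3)((1-0)² + (-2-2)² + (2-0)²) = (1/3)(1 + 16 + 4) = 7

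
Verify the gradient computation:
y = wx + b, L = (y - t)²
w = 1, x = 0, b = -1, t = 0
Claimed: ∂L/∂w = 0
Correct

y = (1)(0) + -1 = -1
∂L/∂y = 2(y - t) = 2(-1 - 0) = -2
∂y/∂w = x = 0
∂L/∂w = -2 × 0 = 0

Claimed value: 0
Correct: The correct gradient is 0.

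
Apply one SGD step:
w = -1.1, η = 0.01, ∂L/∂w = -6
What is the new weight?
w_new = -1.04

w_new = w - η·∂L/∂w = -1.1 - 0.01×(-6) = -1.1 - (-0.06) = -1.04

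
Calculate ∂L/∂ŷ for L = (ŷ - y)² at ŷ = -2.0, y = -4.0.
∂L/∂ŷ = 4.0

∂L/∂ŷ = 2(ŷ - y) = 2(-2.0 - -4.0) = 2(2.0) = 4.0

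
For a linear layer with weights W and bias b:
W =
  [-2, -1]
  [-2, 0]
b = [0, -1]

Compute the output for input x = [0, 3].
y = [-3, -1]

Wx = [-2×0 + -1×3, -2×0 + 0×3]
   = [-3, 0]
y = Wx + b = [-3 + 0, 0 + -1] = [-3, -1]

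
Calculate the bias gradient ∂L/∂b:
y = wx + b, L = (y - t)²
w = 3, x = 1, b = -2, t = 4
∂L/∂b = -6

y = wx + b = (3)(1) + -2 = 1
∂L/∂y = 2(y - t) = 2(1 - 4) = -6
∂y/∂b = 1
∂L/∂b = ∂L/∂y · ∂y/∂b = -6 × 1 = -6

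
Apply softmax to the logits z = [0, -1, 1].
p = [0.2447, 0.09, 0.6652]

exp(z) = [1, 0.3679, 2.718]
Sum = 4.086
p = [0.2447, 0.09, 0.6652]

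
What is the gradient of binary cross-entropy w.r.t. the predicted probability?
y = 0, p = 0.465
∂L/∂p = 1.869

∂L/∂p = -y/p + (1-y)/(1-p) = 0 + 1/0.535 = 1.869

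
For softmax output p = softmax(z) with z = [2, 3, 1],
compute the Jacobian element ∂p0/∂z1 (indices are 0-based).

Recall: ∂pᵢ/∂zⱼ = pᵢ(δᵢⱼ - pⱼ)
∂p0/∂z1 = -0.1628

p = softmax(z) = [0.2447, 0.6652, 0.09003]
p0 = 0.2447, p1 = 0.6652

∂p0/∂z1 = -p0 × p1 = -0.2447 × 0.6652 = -0.1628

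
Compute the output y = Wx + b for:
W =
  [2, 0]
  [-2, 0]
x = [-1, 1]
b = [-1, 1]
y = [-3, 3]

Wx = [2×-1 + 0×1, -2×-1 + 0×1]
   = [-2, 2]
y = Wx + b = [-2 + -1, 2 + 1] = [-3, 3]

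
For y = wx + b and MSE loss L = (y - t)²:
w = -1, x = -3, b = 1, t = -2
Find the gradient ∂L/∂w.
∂L/∂w = -36

y = wx + b = (-1)(-3) + 1 = 4
∂L/∂y = 2(y - t) = 2(4 - -2) = 12
∂y/∂w = x = -3
∂L/∂w = ∂L/∂y · ∂y/∂w = 12 × -3 = -36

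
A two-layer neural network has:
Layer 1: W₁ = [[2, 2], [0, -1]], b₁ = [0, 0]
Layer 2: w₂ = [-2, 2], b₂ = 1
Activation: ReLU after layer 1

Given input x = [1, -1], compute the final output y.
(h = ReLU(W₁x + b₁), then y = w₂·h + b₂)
y = 3

Layer 1 pre-activation: z₁ = [0, 1]
After ReLU: h = [0, 1]
Layer 2 output: y = -2×0 + 2×1 + 1 = 3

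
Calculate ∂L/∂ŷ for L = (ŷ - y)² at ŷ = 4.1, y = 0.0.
∂L/∂ŷ = 8.2

∂L/∂ŷ = 2(ŷ - y) = 2(4.1 - 0.0) = 2(4.1) = 8.2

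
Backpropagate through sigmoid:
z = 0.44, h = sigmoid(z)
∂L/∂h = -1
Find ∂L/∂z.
∂L/∂z = -0.2383

σ(0.44) = 0.6083
σ'(0.44) = σ(0.44)(1 - σ(0.44)) = 0.6083 × 0.3917 = 0.2383
∂L/∂z = ∂L/∂h · σ'(z) = -1 × 0.2383 = -0.2383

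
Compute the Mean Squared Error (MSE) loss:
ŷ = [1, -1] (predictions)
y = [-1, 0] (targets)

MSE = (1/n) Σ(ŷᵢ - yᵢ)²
MSE = 2.5

MSE = (1/2)((1--1)² + (-1-0)²) = (1/2)(4 + 1) = 2.5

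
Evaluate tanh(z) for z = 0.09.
0.08976

tanh(0.09) = (e^(0.09) - e^(-0.09))/(e^(0.09) + e^(-0.09)) = 0.08976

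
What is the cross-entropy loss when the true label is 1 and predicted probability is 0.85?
L = 0.1625

L = -1·log(0.85) - 0·log(0.15) = -log(0.85) = 0.1625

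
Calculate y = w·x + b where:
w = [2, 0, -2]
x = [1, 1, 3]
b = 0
y = -4

y = (2)(1) + (0)(1) + (-2)(3) + 0 = -4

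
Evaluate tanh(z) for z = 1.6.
0.9217

tanh(1.6) = (e^(1.6) - e^(-1.6))/(e^(1.6) + e^(-1.6)) = 0.9217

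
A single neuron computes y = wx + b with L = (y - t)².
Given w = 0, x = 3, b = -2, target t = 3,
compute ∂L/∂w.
∂L/∂w = -30

y = wx + b = (0)(3) + -2 = -2
∂L/∂y = 2(y - t) = 2(-2 - 3) = -10
∂y/∂w = x = 3
∂L/∂w = ∂L/∂y · ∂y/∂w = -10 × 3 = -30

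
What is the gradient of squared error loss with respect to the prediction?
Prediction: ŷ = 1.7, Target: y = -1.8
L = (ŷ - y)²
∂L/∂ŷ = 7.0

∂L/∂ŷ = 2(ŷ - y) = 2(1.7 - -1.8) = 2(3.5) = 7.0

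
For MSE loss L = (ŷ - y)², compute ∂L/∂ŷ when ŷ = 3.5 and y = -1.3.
∂L/∂ŷ = 9.6

∂L/∂ŷ = 2(ŷ - y) = 2(3.5 - -1.3) = 2(4.8) = 9.6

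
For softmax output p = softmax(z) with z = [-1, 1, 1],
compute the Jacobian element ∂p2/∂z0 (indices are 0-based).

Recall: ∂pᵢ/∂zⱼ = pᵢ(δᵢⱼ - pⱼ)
∂p2/∂z0 = -0.02968

p = softmax(z) = [0.06338, 0.4683, 0.4683]
p2 = 0.4683, p0 = 0.06338

∂p2/∂z0 = -p2 × p0 = -0.4683 × 0.06338 = -0.02968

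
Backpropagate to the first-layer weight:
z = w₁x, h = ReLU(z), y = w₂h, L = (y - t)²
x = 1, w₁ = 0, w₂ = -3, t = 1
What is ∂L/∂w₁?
∂L/∂w₁ = 0

Forward pass:
z = w₁x = 0×1 = 0
h = ReLU(0) = 0
y = w₂h = -3×0 = 0

Backward pass:
∂L/∂y = 2(y - t) = 2(0 - 1) = -2
∂y/∂h = w₂ = -3
∂h/∂z = 0 (ReLU derivative)
∂z/∂w₁ = x = 1

∂L/∂w₁ = -2 × -3 × 0 × 1 = 0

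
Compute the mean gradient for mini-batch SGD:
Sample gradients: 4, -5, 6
Average gradient = 1.667

Average = (1/3)(4 + -5 + 6) = 5/3 = 1.667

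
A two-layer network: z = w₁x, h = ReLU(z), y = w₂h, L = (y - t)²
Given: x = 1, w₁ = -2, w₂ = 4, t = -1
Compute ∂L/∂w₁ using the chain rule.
∂L/∂w₁ = 0

Forward pass:
z = w₁x = -2×1 = -2
h = ReLU(-2) = 0
y = w₂h = 4×0 = 0

Backward pass:
∂L/∂y = 2(y - t) = 2(0 - -1) = 2
∂y/∂h = w₂ = 4
∂h/∂z = 0 (ReLU derivative)
∂z/∂w₁ = x = 1

∂L/∂w₁ = 2 × 4 × 0 × 1 = 0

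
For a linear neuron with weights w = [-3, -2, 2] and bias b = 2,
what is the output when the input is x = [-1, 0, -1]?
y = 3

y = (-3)(-1) + (-2)(0) + (2)(-1) + 2 = 3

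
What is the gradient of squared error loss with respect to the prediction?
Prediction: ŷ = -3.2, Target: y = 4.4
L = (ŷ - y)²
∂L/∂ŷ = -15.2

∂L/∂ŷ = 2(ŷ - y) = 2(-3.2 - 4.4) = 2(-7.6) = -15.2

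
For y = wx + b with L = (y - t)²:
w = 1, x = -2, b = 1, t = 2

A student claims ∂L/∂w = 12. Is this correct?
Correct

y = (1)(-2) + 1 = -1
∂L/∂y = 2(y - t) = 2(-1 - 2) = -6
∂y/∂w = x = -2
∂L/∂w = -6 × -2 = 12

Claimed value: 12
Correct: The correct gradient is 12.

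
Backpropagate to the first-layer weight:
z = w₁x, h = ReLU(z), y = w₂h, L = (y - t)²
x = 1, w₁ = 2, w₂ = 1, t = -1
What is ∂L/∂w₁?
∂L/∂w₁ = 6

Forward pass:
z = w₁x = 2×1 = 2
h = ReLU(2) = 2
y = w₂h = 1×2 = 2

Backward pass:
∂L/∂y = 2(y - t) = 2(2 - -1) = 6
∂y/∂h = w₂ = 1
∂h/∂z = 1 (ReLU derivative)
∂z/∂w₁ = x = 1

∂L/∂w₁ = 6 × 1 × 1 × 1 = 6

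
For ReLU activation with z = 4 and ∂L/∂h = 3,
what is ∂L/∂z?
∂L/∂z = 3

h = ReLU(4) = 4
Since z > 0: ∂h/∂z = 1
∂L/∂z = ∂L/∂h · ∂h/∂z = 3 × 1 = 3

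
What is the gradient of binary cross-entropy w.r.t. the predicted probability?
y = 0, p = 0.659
∂L/∂p = 2.933

∂L/∂p = -y/p + (1-y)/(1-p) = 0 + 1/0.341 = 2.933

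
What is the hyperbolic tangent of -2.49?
-0.9863

tanh(-2.49) = (e^(-2.49) - e^(2.49))/(e^(-2.49) + e^(2.49)) = -0.9863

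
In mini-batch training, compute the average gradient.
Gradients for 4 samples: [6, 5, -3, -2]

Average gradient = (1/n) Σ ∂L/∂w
Average gradient = 1.5

Average = (1/4)(6 + 5 + -3 + -2) = 6/4 = 1.5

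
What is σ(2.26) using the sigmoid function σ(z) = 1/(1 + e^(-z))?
0.9055

sigmoid(2.26) = 1/(1 + e^(-2.26)) = 1/(1 + 0.1044) = 0.9055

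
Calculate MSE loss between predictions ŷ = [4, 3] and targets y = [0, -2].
MSE = 20.5

MSE = (1/2)((4-0)² + (3--2)²) = (1/2)(16 + 25) = 20.5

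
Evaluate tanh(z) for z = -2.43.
-0.9846

tanh(-2.43) = (e^(-2.43) - e^(2.43))/(e^(-2.43) + e^(2.43)) = -0.9846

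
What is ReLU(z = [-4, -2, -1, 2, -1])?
h = [0, 0, 0, 2, 0]

ReLU applied element-wise: max(0,-4)=0, max(0,-2)=0, max(0,-1)=0, max(0,2)=2, max(0,-1)=0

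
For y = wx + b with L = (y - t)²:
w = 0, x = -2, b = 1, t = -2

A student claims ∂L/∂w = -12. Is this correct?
Correct

y = (0)(-2) + 1 = 1
∂L/∂y = 2(y - t) = 2(1 - -2) = 6
∂y/∂w = x = -2
∂L/∂w = 6 × -2 = -12

Claimed value: -12
Correct: The correct gradient is -12.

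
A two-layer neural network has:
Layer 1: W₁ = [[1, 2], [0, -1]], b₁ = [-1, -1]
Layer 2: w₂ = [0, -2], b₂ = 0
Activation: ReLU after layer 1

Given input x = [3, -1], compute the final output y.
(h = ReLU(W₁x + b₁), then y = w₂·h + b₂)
y = 0

Layer 1 pre-activation: z₁ = [0, 0]
After ReLU: h = [0, 0]
Layer 2 output: y = 0×0 + -2×0 + 0 = 0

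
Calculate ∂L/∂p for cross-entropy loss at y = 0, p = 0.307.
∂L/∂p = 1.443

∂L/∂p = -y/p + (1-y)/(1-p) = 0 + 1/0.693 = 1.443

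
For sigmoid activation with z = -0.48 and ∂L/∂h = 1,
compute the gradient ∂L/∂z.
∂L/∂z = 0.2361

σ(-0.48) = 0.3823
σ'(-0.48) = σ(-0.48)(1 - σ(-0.48)) = 0.3823 × 0.6177 = 0.2361
∂L/∂z = ∂L/∂h · σ'(z) = 1 × 0.2361 = 0.2361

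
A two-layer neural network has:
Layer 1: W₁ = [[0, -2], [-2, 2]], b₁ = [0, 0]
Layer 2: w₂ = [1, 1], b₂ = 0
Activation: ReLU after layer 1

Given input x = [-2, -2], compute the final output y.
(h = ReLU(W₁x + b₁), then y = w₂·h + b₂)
y = 4

Layer 1 pre-activation: z₁ = [4, 0]
After ReLU: h = [4, 0]
Layer 2 output: y = 1×4 + 1×0 + 0 = 4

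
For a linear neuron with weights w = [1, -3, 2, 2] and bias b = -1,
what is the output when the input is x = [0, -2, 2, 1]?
y = 11

y = (1)(0) + (-3)(-2) + (2)(2) + (2)(1) + -1 = 11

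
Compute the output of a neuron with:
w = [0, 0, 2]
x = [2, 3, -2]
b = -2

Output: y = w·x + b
y = -6

y = (0)(2) + (0)(3) + (2)(-2) + -2 = -6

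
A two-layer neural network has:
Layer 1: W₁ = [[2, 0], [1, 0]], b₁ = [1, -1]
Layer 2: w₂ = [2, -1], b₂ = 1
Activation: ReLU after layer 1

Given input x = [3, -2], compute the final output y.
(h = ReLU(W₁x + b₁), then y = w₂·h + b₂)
y = 13

Layer 1 pre-activation: z₁ = [7, 2]
After ReLU: h = [7, 2]
Layer 2 output: y = 2×7 + -1×2 + 1 = 13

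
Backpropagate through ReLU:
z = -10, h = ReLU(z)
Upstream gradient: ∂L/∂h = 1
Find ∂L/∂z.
∂L/∂z = 0

h = ReLU(-10) = 0
Since z < 0: ∂h/∂z = 0
∂L/∂z = ∂L/∂h · ∂h/∂z = 1 × 0 = 0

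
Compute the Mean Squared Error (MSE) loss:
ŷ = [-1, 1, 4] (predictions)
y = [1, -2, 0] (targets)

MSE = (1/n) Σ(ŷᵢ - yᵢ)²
MSE = 9.667

MSE = (1/3)((-1-1)² + (1--2)² + (4-0)²) = (1/3)(4 + 9 + 16) = 9.667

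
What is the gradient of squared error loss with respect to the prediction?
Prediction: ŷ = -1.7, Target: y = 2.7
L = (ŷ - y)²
∂L/∂ŷ = -8.8

∂L/∂ŷ = 2(ŷ - y) = 2(-1.7 - 2.7) = 2(-4.4) = -8.8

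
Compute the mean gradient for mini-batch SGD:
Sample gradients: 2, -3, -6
Average gradient = -2.333

Average = (1/3)(2 + -3 + -6) = -7/3 = -2.333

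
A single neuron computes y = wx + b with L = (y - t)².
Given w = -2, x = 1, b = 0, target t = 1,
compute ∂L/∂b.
∂L/∂b = -6

y = wx + b = (-2)(1) + 0 = -2
∂L/∂y = 2(y - t) = 2(-2 - 1) = -6
∂y/∂b = 1
∂L/∂b = ∂L/∂y · ∂y/∂b = -6 × 1 = -6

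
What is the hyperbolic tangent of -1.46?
-0.8977

tanh(-1.46) = (e^(-1.46) - e^(1.46))/(e^(-1.46) + e^(1.46)) = -0.8977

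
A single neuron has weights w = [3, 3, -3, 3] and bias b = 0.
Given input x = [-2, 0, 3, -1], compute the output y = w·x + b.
y = -18

y = (3)(-2) + (3)(0) + (-3)(3) + (3)(-1) + 0 = -18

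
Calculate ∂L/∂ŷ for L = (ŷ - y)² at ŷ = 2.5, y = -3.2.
∂L/∂ŷ = 11.4

∂L/∂ŷ = 2(ŷ - y) = 2(2.5 - -3.2) = 2(5.7) = 11.4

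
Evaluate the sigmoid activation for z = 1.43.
0.8069

sigmoid(1.43) = 1/(1 + e^(-1.43)) = 1/(1 + 0.2393) = 0.8069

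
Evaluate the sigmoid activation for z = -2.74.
0.06065

sigmoid(-2.74) = 1/(1 + e^(2.74)) = 1/(1 + 15.49) = 0.06065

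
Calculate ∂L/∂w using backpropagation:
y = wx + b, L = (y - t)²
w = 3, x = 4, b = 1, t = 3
∂L/∂w = 80

y = wx + b = (3)(4) + 1 = 13
∂L/∂y = 2(y - t) = 2(13 - 3) = 20
∂y/∂w = x = 4
∂L/∂w = ∂L/∂y · ∂y/∂w = 20 × 4 = 80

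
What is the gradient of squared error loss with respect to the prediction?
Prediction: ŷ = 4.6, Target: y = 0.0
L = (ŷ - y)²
∂L/∂ŷ = 9.2

∂L/∂ŷ = 2(ŷ - y) = 2(4.6 - 0.0) = 2(4.6) = 9.2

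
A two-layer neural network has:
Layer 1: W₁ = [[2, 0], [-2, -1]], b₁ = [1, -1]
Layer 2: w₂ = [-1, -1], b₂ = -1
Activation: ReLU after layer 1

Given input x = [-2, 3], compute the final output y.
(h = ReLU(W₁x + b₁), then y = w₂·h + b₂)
y = -1

Layer 1 pre-activation: z₁ = [-3, 0]
After ReLU: h = [0, 0]
Layer 2 output: y = -1×0 + -1×0 + -1 = -1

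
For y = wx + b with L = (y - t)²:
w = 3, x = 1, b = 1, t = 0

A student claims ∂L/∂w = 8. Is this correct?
Correct

y = (3)(1) + 1 = 4
∂L/∂y = 2(y - t) = 2(4 - 0) = 8
∂y/∂w = x = 1
∂L/∂w = 8 × 1 = 8

Claimed value: 8
Correct: The correct gradient is 8.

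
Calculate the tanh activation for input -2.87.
-0.9936

tanh(-2.87) = (e^(-2.87) - e^(2.87))/(e^(-2.87) + e^(2.87)) = -0.9936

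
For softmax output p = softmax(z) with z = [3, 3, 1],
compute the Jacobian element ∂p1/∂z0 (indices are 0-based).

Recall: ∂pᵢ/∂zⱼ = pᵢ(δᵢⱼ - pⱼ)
∂p1/∂z0 = -0.2193

p = softmax(z) = [0.4683, 0.4683, 0.06338]
p1 = 0.4683, p0 = 0.4683

∂p1/∂z0 = -p1 × p0 = -0.4683 × 0.4683 = -0.2193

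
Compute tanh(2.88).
0.9937

tanh(2.88) = (e^(2.88) - e^(-2.88))/(e^(2.88) + e^(-2.88)) = 0.9937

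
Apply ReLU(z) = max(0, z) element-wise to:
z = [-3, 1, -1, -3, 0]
h = [0, 1, 0, 0, 0]

ReLU applied element-wise: max(0,-3)=0, max(0,1)=1, max(0,-1)=0, max(0,-3)=0, max(0,0)=0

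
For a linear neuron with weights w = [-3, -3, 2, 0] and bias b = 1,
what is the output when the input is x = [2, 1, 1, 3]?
y = -6

y = (-3)(2) + (-3)(1) + (2)(1) + (0)(3) + 1 = -6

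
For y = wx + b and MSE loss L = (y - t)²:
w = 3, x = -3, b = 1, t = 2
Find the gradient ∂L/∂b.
∂L/∂b = -20

y = wx + b = (3)(-3) + 1 = -8
∂L/∂y = 2(y - t) = 2(-8 - 2) = -20
∂y/∂b = 1
∂L/∂b = ∂L/∂y · ∂y/∂b = -20 × 1 = -20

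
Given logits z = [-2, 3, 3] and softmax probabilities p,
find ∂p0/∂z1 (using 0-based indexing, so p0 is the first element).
∂p0/∂z1 = -0.001673

p = softmax(z) = [0.003358, 0.4983, 0.4983]
p0 = 0.003358, p1 = 0.4983

∂p0/∂z1 = -p0 × p1 = -0.003358 × 0.4983 = -0.001673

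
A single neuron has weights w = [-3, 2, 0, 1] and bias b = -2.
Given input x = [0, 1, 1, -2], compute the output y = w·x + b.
y = -2

y = (-3)(0) + (2)(1) + (0)(1) + (1)(-2) + -2 = -2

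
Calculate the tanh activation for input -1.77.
-0.9436

tanh(-1.77) = (e^(-1.77) - e^(1.77))/(e^(-1.77) + e^(1.77)) = -0.9436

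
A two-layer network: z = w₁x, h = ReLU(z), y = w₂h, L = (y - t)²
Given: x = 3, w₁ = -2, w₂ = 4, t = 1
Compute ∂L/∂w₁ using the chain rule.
∂L/∂w₁ = 0

Forward pass:
z = w₁x = -2×3 = -6
h = ReLU(-6) = 0
y = w₂h = 4×0 = 0

Backward pass:
∂L/∂y = 2(y - t) = 2(0 - 1) = -2
∂y/∂h = w₂ = 4
∂h/∂z = 0 (ReLU derivative)
∂z/∂w₁ = x = 3

∂L/∂w₁ = -2 × 4 × 0 × 3 = 0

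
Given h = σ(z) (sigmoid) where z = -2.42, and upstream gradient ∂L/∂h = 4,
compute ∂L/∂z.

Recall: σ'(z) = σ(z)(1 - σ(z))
∂L/∂z = 0.3

σ(-2.42) = 0.08166
σ'(-2.42) = σ(-2.42)(1 - σ(-2.42)) = 0.08166 × 0.9183 = 0.07499
∂L/∂z = ∂L/∂h · σ'(z) = 4 × 0.07499 = 0.3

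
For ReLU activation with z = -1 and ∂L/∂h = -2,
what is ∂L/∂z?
∂L/∂z = 0

h = ReLU(-1) = 0
Since z < 0: ∂h/∂z = 0
∂L/∂z = ∂L/∂h · ∂h/∂z = -2 × 0 = 0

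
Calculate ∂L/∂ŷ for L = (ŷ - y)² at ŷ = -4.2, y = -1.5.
∂L/∂ŷ = -5.4

∂L/∂ŷ = 2(ŷ - y) = 2(-4.2 - -1.5) = 2(-2.7) = -5.4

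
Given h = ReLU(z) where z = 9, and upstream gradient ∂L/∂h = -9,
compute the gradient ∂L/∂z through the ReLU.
∂L/∂z = -9

h = ReLU(9) = 9
Since z > 0: ∂h/∂z = 1
∂L/∂z = ∂L/∂h · ∂h/∂z = -9 × 1 = -9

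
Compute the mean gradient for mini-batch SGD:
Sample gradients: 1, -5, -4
Average gradient = -2.667

Average = (1/3)(1 + -5 + -4) = -8/3 = -2.667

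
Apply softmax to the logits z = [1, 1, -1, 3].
p = [0.105, 0.105, 0.0142, 0.7758]

exp(z) = [2.718, 2.718, 0.3679, 20.09]
Sum = 25.89
p = [0.105, 0.105, 0.0142, 0.7758]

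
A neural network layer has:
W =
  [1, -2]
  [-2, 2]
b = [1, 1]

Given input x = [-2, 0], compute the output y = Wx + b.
y = [-1, 5]

Wx = [1×-2 + -2×0, -2×-2 + 2×0]
   = [-2, 4]
y = Wx + b = [-2 + 1, 4 + 1] = [-1, 5]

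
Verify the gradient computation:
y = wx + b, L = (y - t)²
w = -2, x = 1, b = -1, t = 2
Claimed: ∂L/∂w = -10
Correct

y = (-2)(1) + -1 = -3
∂L/∂y = 2(y - t) = 2(-3 - 2) = -10
∂y/∂w = x = 1
∂L/∂w = -10 × 1 = -10

Claimed value: -10
Correct: The correct gradient is -10.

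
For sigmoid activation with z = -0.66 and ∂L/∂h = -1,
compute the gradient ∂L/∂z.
∂L/∂z = -0.2246

σ(-0.66) = 0.3407
σ'(-0.66) = σ(-0.66)(1 - σ(-0.66)) = 0.3407 × 0.6593 = 0.2246
∂L/∂z = ∂L/∂h · σ'(z) = -1 × 0.2246 = -0.2246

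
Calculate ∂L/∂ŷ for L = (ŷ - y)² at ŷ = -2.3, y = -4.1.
∂L/∂ŷ = 3.6

∂L/∂ŷ = 2(ŷ - y) = 2(-2.3 - -4.1) = 2(1.8) = 3.6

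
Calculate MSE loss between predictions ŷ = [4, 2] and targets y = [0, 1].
MSE = 8.5

MSE = (1/2)((4-0)² + (2-1)²) = (1/2)(16 + 1) = 8.5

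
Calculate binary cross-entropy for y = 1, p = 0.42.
L = 0.8675

L = -1·log(0.42) - 0·log(0.58) = -log(0.42) = 0.8675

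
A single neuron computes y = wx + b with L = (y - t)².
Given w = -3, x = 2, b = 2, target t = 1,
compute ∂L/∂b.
∂L/∂b = -10

y = wx + b = (-3)(2) + 2 = -4
∂L/∂y = 2(y - t) = 2(-4 - 1) = -10
∂y/∂b = 1
∂L/∂b = ∂L/∂y · ∂y/∂b = -10 × 1 = -10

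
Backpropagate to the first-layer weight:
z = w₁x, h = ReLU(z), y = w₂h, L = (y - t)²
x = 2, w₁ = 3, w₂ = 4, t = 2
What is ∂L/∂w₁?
∂L/∂w₁ = 352

Forward pass:
z = w₁x = 3×2 = 6
h = ReLU(6) = 6
y = w₂h = 4×6 = 24

Backward pass:
∂L/∂y = 2(y - t) = 2(24 - 2) = 44
∂y/∂h = w₂ = 4
∂h/∂z = 1 (ReLU derivative)
∂z/∂w₁ = x = 2

∂L/∂w₁ = 44 × 4 × 1 × 2 = 352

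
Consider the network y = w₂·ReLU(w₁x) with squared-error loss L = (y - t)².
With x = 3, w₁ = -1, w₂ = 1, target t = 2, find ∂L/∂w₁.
∂L/∂w₁ = 0

Forward pass:
z = w₁x = -1×3 = -3
h = ReLU(-3) = 0
y = w₂h = 1×0 = 0

Backward pass:
∂L/∂y = 2(y - t) = 2(0 - 2) = -4
∂y/∂h = w₂ = 1
∂h/∂z = 0 (ReLU derivative)
∂z/∂w₁ = x = 3

∂L/∂w₁ = -4 × 1 × 0 × 3 = 0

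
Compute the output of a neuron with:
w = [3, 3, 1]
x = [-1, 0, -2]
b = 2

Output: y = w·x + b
y = -3

y = (3)(-1) + (3)(0) + (1)(-2) + 2 = -3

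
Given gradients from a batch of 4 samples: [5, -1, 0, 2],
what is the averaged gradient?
Average gradient = 1.5

Average = (1/4)(5 + -1 + 0 + 2) = 6/4 = 1.5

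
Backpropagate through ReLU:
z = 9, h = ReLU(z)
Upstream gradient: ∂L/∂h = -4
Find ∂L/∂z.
∂L/∂z = -4

h = ReLU(9) = 9
Since z > 0: ∂h/∂z = 1
∂L/∂z = ∂L/∂h · ∂h/∂z = -4 × 1 = -4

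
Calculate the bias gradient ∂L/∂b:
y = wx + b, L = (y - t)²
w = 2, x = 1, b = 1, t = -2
∂L/∂b = 10

y = wx + b = (2)(1) + 1 = 3
∂L/∂y = 2(y - t) = 2(3 - -2) = 10
∂y/∂b = 1
∂L/∂b = ∂L/∂y · ∂y/∂b = 10 × 1 = 10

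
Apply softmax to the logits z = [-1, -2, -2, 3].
p = [0.0178, 0.0065, 0.0065, 0.9692]

exp(z) = [0.3679, 0.1353, 0.1353, 20.09]
Sum = 20.72
p = [0.0178, 0.0065, 0.0065, 0.9692]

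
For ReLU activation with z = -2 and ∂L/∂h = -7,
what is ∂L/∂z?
∂L/∂z = 0

h = ReLU(-2) = 0
Since z < 0: ∂h/∂z = 0
∂L/∂z = ∂L/∂h · ∂h/∂z = -7 × 0 = 0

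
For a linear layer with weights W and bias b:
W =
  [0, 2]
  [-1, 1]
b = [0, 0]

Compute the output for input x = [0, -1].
y = [-2, -1]

Wx = [0×0 + 2×-1, -1×0 + 1×-1]
   = [-2, -1]
y = Wx + b = [-2 + 0, -1 + 0] = [-2, -1]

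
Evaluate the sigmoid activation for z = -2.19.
0.1007

sigmoid(-2.19) = 1/(1 + e^(2.19)) = 1/(1 + 8.935) = 0.1007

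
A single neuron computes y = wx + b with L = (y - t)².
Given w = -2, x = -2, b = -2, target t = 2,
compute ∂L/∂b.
∂L/∂b = 0

y = wx + b = (-2)(-2) + -2 = 2
∂L/∂y = 2(y - t) = 2(2 - 2) = 0
∂y/∂b = 1
∂L/∂b = ∂L/∂y · ∂y/∂b = 0 × 1 = 0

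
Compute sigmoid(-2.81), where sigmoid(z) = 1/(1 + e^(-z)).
0.05679

sigmoid(-2.81) = 1/(1 + e^(2.81)) = 1/(1 + 16.61) = 0.05679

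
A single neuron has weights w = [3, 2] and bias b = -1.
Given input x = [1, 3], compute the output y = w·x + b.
y = 8

y = (3)(1) + (2)(3) + -1 = 8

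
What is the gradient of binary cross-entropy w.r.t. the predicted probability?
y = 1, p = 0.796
∂L/∂p = -1.256

∂L/∂p = -y/p + (1-y)/(1-p) = -1/0.796 + 0 = -1.256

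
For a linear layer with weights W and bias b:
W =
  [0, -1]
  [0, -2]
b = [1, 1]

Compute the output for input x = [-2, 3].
y = [-2, -5]

Wx = [0×-2 + -1×3, 0×-2 + -2×3]
   = [-3, -6]
y = Wx + b = [-3 + 1, -6 + 1] = [-2, -5]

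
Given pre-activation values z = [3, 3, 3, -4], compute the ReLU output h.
h = [3, 3, 3, 0]

ReLU applied element-wise: max(0,3)=3, max(0,3)=3, max(0,3)=3, max(0,-4)=0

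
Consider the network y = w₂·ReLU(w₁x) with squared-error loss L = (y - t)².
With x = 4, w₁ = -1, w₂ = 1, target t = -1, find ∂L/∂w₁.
∂L/∂w₁ = 0

Forward pass:
z = w₁x = -1×4 = -4
h = ReLU(-4) = 0
y = w₂h = 1×0 = 0

Backward pass:
∂L/∂y = 2(y - t) = 2(0 - -1) = 2
∂y/∂h = w₂ = 1
∂h/∂z = 0 (ReLU derivative)
∂z/∂w₁ = x = 4

∂L/∂w₁ = 2 × 1 × 0 × 4 = 0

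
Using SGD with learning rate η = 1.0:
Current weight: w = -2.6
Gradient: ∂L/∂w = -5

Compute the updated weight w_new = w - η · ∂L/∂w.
w_new = 2.4

w_new = w - η·∂L/∂w = -2.6 - 1.0×(-5) = -2.6 - (-5) = 2.4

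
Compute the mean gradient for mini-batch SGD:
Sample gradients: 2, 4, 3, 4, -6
Average gradient = 1.4

Average = (1/5)(2 + 4 + 3 + 4 + -6) = 7/5 = 1.4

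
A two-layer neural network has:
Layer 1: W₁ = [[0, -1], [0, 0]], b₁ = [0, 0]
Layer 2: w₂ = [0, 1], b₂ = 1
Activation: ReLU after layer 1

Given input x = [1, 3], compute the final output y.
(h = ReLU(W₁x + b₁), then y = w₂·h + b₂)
y = 1

Layer 1 pre-activation: z₁ = [-3, 0]
After ReLU: h = [0, 0]
Layer 2 output: y = 0×0 + 1×0 + 1 = 1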